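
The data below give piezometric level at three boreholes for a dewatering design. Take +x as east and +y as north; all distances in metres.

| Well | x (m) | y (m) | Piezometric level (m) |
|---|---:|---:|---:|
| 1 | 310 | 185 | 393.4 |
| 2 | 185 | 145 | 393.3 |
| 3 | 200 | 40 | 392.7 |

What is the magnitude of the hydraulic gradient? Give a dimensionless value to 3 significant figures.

Taking 1 as reference: 2−1 = (-125, -40, -0.1); 3−1 = (-110, -145, -0.7).
Solve a·Δx + b·Δy = Δh: det = (-125)·(-145) − (-110)·(-40) = 13725.
∂h/∂x = [(-0.1)·(-145) − (-0.7)·(-40)] / 13725 = -0.0009836
∂h/∂y = [(-125)·(-0.7) − (-110)·(-0.1)] / 13725 = +0.005574
|∇h| = √(-0.0009836² + 0.005574²) = 0.00566

0.00566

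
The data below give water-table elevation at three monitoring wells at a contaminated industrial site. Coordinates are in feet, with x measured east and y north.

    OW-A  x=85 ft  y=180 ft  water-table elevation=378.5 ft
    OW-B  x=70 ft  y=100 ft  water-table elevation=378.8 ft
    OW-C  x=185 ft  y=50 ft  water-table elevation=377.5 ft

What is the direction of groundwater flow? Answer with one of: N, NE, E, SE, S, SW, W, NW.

E

Differences from OW-A: to OW-B (Δx, Δy, Δh) = (-15, -80, +0.3); to OW-C = (100, -130, -1.0).
Solve a·Δx + b·Δy = Δh: det = (-15)·(-130) − 100·(-80) = 9950.
∂h/∂x = [(+0.3)·(-130) − (-1.0)·(-80)] / 9950 = -0.01196
∂h/∂y = [(-15)·(-1.0) − 100·(+0.3)] / 9950 = -0.001508
Flow = −∇h = (+0.01196 east, +0.001508 north), which points east.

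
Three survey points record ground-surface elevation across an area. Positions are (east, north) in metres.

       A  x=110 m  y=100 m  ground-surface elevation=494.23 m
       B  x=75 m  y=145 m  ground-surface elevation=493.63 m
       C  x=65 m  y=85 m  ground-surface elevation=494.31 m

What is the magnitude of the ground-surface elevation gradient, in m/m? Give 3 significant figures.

With z = a·x + b·y + c and A as origin, the differences give:
  (-35)·a + 45·b = -0.60
  (-45)·a + (-15)·b = +0.08
Eliminate b (×(-15) and ×45, subtract): 2550·a = 5.400 → a = ∂z/∂x = +0.002118
Back-substitute: b = ∂z/∂y = -0.01169.
|∇f| = √(0.002118² + -0.01169²) = 0.01188 m/m

0.0119 m/m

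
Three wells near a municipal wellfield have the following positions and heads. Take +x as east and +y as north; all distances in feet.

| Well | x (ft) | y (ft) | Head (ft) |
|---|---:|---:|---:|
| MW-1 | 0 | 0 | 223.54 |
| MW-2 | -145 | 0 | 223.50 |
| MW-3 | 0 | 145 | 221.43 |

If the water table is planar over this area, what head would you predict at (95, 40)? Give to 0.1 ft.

223.0 ft

∂h/∂x = (223.50 − 223.54) / (-145 − 0) = +0.0002759
∂h/∂y = (221.43 − 223.54) / (145 − 0) = -0.01455
h(95, 40) = 223.54 + (+0.0002759)·(95) + (-0.01455)·(40) = 223.54 +0.026 -0.582 = 222.984 ft.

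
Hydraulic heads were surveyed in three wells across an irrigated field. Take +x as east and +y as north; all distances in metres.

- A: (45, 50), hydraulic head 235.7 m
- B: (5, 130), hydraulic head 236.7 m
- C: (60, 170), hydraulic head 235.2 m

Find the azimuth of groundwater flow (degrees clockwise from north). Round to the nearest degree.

088°

Three-point gradient (reference A): Δ to B = (-40, 80, +1.0), Δ to C = (15, 120, -0.5).
∂h/∂x = -0.02667, ∂h/∂y = -0.0008333 (det = -6000).
Flow direction (−∇h) has components (+0.02667 E, +0.0008333 N).
Azimuth = atan2(E, N) = atan2(+0.02667, +0.0008333) = 88.2° ≈ 088°.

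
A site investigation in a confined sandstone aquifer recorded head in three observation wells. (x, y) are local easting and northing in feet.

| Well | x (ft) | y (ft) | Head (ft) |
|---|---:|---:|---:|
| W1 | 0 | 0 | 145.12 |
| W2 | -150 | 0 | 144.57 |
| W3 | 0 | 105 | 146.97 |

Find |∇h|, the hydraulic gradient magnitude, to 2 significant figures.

∂h/∂x = (144.57 − 145.12) / (-150 − 0) = +0.003667
∂h/∂y = (146.97 − 145.12) / (105 − 0) = +0.01762
|∇h| = √(0.003667² + 0.01762²) = 0.018

0.018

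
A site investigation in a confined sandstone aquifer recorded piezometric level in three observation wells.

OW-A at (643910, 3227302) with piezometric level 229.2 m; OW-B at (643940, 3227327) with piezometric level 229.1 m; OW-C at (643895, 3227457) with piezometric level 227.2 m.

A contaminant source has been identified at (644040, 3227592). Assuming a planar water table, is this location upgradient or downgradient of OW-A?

Differences from OW-A: to OW-B (Δx, Δy, Δh) = (30, 25, -0.1); to OW-C = (-15, 155, -2.0).
Solve a·Δx + b·Δy = Δh: det = 30·155 − (-15)·25 = 5025.
∂h/∂x = [(-0.1)·155 − (-2.0)·25] / 5025 = +0.006866
∂h/∂y = [30·(-2.0) − (-15)·(-0.1)] / 5025 = -0.01224
Head at (644040, 3227592) = 229.2 + (+0.006866)·(130) + (-0.01224)·(290) = 226.54 m.
That is lower than the 229.2 m at OW-A, so the point is downgradient.

downgradient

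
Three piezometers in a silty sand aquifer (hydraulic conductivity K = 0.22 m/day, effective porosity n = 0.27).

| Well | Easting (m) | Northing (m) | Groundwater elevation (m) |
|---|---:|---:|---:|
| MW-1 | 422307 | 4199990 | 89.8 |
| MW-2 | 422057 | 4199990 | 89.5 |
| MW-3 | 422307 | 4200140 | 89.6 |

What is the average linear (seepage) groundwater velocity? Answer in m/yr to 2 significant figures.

∂h/∂x = (89.5 − 89.8) / (422057 − 422307) = +0.001200
∂h/∂y = (89.6 − 89.8) / (4200140 − 4199990) = -0.001333
|∇h| = √(0.001200² + -0.001333²) = 0.001794
Seepage velocity v = K·i/n = 0.22 × 0.001794 / 0.27 = 0.001462 m/day = 0.534 m/yr.

0.53 m/yr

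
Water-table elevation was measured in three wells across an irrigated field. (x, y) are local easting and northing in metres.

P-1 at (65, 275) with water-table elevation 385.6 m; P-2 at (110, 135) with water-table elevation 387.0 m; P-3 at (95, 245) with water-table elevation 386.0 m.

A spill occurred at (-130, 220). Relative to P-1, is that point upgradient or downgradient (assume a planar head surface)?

downgradient

Differences from P-1: to P-2 (Δx, Δy, Δh) = (45, -140, +1.4); to P-3 = (30, -30, +0.4).
Determinant of the coordinate differences = 45·(-30) − 30·(-140) = 2850.
∂h/∂x = [(+1.4)·(-30) − (+0.4)·(-140)] / 2850 = +0.004912
∂h/∂y = [45·(+0.4) − 30·(+1.4)] / 2850 = -0.008421
Head at (-130, 220) = 385.6 + (+0.004912)·(-195) + (-0.008421)·(-55) = 385.11 m.
That is lower than the 385.6 m at P-1, so the point is downgradient.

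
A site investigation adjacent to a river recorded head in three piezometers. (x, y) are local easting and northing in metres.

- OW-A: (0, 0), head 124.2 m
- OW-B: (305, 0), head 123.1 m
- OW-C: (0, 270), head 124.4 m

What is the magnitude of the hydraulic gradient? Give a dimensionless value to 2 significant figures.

0.0037

∂h/∂x = (123.1 − 124.2) / (305 − 0) = -0.003607
∂h/∂y = (124.4 − 124.2) / (270 − 0) = +0.0007407
|∇h| = √(-0.003607² + 0.0007407²) = 0.003682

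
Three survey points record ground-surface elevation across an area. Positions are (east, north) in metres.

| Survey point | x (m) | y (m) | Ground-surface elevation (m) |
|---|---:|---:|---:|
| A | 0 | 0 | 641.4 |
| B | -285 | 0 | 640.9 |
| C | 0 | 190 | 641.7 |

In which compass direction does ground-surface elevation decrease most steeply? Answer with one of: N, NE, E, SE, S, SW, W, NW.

∂z/∂x = (640.9 − 641.4) / (-285 − 0) = +0.001754
∂z/∂y = (641.7 − 641.4) / (190 − 0) = +0.001579
Steepest decrease is along −∇f = (-0.001754 E, -0.001579 N) → southwest.

SW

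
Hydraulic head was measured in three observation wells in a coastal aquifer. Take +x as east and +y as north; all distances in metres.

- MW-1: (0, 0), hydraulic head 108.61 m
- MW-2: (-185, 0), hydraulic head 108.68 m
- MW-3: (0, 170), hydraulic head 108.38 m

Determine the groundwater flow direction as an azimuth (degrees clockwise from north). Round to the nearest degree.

016°

∂h/∂x = (108.68 − 108.61) / (-185 − 0) = -0.0003784
∂h/∂y = (108.38 − 108.61) / (170 − 0) = -0.001353
Flow direction (−∇h) has components (+0.0003784 E, +0.001353 N).
Azimuth = atan2(E, N) = atan2(+0.0003784, +0.001353) = 15.6° ≈ 016°.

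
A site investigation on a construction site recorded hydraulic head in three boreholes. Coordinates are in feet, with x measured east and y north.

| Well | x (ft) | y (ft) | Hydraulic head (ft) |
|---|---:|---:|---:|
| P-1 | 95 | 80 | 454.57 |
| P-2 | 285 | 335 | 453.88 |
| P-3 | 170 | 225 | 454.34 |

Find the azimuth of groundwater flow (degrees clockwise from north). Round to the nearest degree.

With h = a·x + b·y + c and P-1 as origin, the differences give:
  190·a + 255·b = -0.69
  75·a + 145·b = -0.23
Eliminate b (×145 and ×255, subtract): 8425·a = -41.400 → a = ∂h/∂x = -0.004914
Back-substitute: b = ∂h/∂y = +0.0009555.
Flow direction (−∇h) has components (+0.004914 E, -0.0009555 N).
Azimuth = atan2(E, N) = atan2(+0.004914, -0.0009555) = 101.0° ≈ 101°.

101°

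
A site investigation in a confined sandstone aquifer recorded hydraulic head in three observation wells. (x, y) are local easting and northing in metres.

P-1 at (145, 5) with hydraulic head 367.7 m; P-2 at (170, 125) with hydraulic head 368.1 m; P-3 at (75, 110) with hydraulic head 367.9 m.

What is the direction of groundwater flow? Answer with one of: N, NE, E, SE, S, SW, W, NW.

SW

Differences from P-1: to P-2 (Δx, Δy, Δh) = (25, 120, +0.4); to P-3 = (-70, 105, +0.2).
Solve a·Δx + b·Δy = Δh: det = 25·105 − (-70)·120 = 11025.
∂h/∂x = [(+0.4)·105 − (+0.2)·120] / 11025 = +0.001633
∂h/∂y = [25·(+0.2) − (-70)·(+0.4)] / 11025 = +0.002993
Flow = −∇h = (-0.001633 east, -0.002993 north), which points southwest.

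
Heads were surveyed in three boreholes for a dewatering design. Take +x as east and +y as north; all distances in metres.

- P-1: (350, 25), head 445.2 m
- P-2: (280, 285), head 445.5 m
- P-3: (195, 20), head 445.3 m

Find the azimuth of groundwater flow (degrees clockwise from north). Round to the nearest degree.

145°

Three-point gradient (reference P-1): Δ to P-2 = (-70, 260, +0.3), Δ to P-3 = (-155, -5, +0.1).
∂h/∂x = -0.0006765, ∂h/∂y = +0.0009717 (det = 40650).
Flow direction (−∇h) has components (+0.0006765 E, -0.0009717 N).
Azimuth = atan2(E, N) = atan2(+0.0006765, -0.0009717) = 145.2° ≈ 145°.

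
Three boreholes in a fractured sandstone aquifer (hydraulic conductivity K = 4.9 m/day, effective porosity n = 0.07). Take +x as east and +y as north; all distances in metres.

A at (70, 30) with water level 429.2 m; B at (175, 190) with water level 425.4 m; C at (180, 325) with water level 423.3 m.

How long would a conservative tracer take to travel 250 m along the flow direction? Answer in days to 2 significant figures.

180 days

Taking A as reference: B−A = (105, 160, -3.8); C−A = (110, 295, -5.9).
Determinant of the coordinate differences = 105·295 − 110·160 = 13375.
∂h/∂x = [(-3.8)·295 − (-5.9)·160] / 13375 = -0.01323
∂h/∂y = [105·(-5.9) − 110·(-3.8)] / 13375 = -0.01507
|∇h| = √(-0.01323² + -0.01507²) = 0.02005
Seepage velocity v = K·i/n = 4.9 × 0.02005 / 0.07 = 1.403 m/day.
t = 250 / 1.403 = 178.2 days.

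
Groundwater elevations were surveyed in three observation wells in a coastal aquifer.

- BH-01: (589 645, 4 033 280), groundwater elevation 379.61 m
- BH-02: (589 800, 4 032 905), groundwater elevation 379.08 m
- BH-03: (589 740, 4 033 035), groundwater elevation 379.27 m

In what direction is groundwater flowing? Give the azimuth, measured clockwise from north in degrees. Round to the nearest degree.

135°

Taking BH-01 as reference: BH-02−BH-01 = (155, -375, -0.53); BH-03−BH-01 = (95, -245, -0.34).
Determinant of the coordinate differences = 155·(-245) − 95·(-375) = -2350.
∂h/∂x = [(-0.53)·(-245) − (-0.34)·(-375)] / -2350 = -0.0010000
∂h/∂y = [155·(-0.34) − 95·(-0.53)] / -2350 = +0.001000
Flow direction (−∇h) has components (+0.0010000 E, -0.001000 N).
Azimuth = atan2(E, N) = atan2(+0.0010000, -0.001000) = 135.0° ≈ 135°.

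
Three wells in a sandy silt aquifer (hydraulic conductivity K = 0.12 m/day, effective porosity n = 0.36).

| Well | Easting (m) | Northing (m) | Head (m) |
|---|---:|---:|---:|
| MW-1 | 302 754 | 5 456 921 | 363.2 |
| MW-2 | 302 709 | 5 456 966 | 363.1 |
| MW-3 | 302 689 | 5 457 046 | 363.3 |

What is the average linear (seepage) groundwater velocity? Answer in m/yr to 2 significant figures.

0.91 m/yr

Taking MW-1 as reference: MW-2−MW-1 = (-45, 45, -0.1); MW-3−MW-1 = (-65, 125, +0.1).
Determinant of the coordinate differences = (-45)·125 − (-65)·45 = -2700.
∂h/∂x = [(-0.1)·125 − (+0.1)·45] / -2700 = +0.006296
∂h/∂y = [(-45)·(+0.1) − (-65)·(-0.1)] / -2700 = +0.004074
|∇h| = √(0.006296² + 0.004074²) = 0.007499
Seepage velocity v = K·i/n = 0.12 × 0.007499 / 0.36 = 0.0025 m/day = 0.9131 m/yr.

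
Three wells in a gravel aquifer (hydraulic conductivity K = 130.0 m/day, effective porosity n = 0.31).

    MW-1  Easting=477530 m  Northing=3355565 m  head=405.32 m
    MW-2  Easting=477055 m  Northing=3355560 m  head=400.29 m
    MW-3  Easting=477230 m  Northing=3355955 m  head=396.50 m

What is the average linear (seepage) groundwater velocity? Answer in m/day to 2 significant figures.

7.5 m/day

Three-point gradient (reference MW-1): Δ to MW-2 = (-475, -5, -5.03), Δ to MW-3 = (-300, 390, -8.82).
∂h/∂x = +0.01074, ∂h/∂y = -0.01435 (det = -186750).
|∇h| = √(0.01074² + -0.01435²) = 0.01792
Seepage velocity v = K·i/n = 130.0 × 0.01792 / 0.31 = 7.515 m/day.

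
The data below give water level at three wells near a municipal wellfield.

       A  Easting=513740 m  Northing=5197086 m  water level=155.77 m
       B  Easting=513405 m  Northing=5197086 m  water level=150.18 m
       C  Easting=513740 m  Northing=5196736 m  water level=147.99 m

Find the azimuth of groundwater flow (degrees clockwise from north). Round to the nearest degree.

217°

∂h/∂x = (150.18 − 155.77) / (513405 − 513740) = +0.01669
∂h/∂y = (147.99 − 155.77) / (5196736 − 5197086) = +0.02223
Flow direction (−∇h) has components (-0.01669 E, -0.02223 N).
Azimuth = atan2(E, N) = atan2(-0.01669, -0.02223) = 216.9° ≈ 217°.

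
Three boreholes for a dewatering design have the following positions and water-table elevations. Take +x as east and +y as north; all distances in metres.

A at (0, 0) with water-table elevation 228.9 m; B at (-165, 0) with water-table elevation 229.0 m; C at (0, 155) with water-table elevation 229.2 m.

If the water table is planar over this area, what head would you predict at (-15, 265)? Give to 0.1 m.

229.4 m

∂h/∂x = (229.0 − 228.9) / (-165 − 0) = -0.0006061
∂h/∂y = (229.2 − 228.9) / (155 − 0) = +0.001935
h(-15, 265) = 228.9 + (-0.0006061)·(-15) + (+0.001935)·(265) = 228.9 +0.009 +0.513 = 229.422 m.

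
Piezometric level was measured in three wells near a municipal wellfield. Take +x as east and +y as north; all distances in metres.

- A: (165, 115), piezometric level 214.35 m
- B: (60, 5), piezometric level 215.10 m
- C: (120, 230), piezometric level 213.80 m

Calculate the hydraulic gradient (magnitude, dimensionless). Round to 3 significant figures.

0.00558

Differences from A: to B (Δx, Δy, Δh) = (-105, -110, +0.75); to C = (-45, 115, -0.55).
Determinant of the coordinate differences = (-105)·115 − (-45)·(-110) = -17025.
∂h/∂x = [(+0.75)·115 − (-0.55)·(-110)] / -17025 = -0.001512
∂h/∂y = [(-105)·(-0.55) − (-45)·(+0.75)] / -17025 = -0.005374
|∇h| = √(-0.001512² + -0.005374²) = 0.005583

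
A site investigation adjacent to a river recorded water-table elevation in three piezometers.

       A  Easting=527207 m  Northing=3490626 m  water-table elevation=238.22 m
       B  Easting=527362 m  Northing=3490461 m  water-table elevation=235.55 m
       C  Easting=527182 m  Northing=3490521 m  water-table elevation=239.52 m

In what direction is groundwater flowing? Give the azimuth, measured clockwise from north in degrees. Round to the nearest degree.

075°

Taking A as reference: B−A = (155, -165, -2.67); C−A = (-25, -105, +1.30).
Determinant of the coordinate differences = 155·(-105) − (-25)·(-165) = -20400.
∂h/∂x = [(-2.67)·(-105) − (+1.30)·(-165)] / -20400 = -0.02426
∂h/∂y = [155·(+1.30) − (-25)·(-2.67)] / -20400 = -0.006605
Flow direction (−∇h) has components (+0.02426 E, +0.006605 N).
Azimuth = atan2(E, N) = atan2(+0.02426, +0.006605) = 74.8° ≈ 075°.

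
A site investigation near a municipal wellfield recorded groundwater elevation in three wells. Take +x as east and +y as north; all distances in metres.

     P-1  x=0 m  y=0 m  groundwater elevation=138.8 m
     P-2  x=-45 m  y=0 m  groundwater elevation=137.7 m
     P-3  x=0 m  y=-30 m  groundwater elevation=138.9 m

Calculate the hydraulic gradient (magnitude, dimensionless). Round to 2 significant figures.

0.025

∂h/∂x = (137.7 − 138.8) / (-45 − 0) = +0.02444
∂h/∂y = (138.9 − 138.8) / (-30 − 0) = -0.003333
|∇h| = √(0.02444² + -0.003333²) = 0.02467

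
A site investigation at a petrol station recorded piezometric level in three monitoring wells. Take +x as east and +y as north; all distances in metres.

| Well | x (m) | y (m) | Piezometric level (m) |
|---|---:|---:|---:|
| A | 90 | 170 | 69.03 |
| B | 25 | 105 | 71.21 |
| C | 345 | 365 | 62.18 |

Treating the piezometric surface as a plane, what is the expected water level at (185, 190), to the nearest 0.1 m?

68.0 m

With h = a·x + b·y + c and A as origin, the differences give:
  (-65)·a + (-65)·b = +2.18
  255·a + 195·b = -6.85
Eliminate b (×195 and ×(-65), subtract): 3900·a = -20.150 → a = ∂h/∂x = -0.005167
Back-substitute: b = ∂h/∂y = -0.02837.
h(185, 190) = 69.03 + (-0.005167)·(95) + (-0.02837)·(20) = 69.03 -0.491 -0.567 = 67.972 m.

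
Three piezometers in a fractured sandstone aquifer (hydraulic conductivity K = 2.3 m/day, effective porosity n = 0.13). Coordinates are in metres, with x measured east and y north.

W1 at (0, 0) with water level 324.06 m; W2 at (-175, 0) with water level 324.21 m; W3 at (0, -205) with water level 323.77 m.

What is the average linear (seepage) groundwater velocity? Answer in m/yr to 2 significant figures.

11 m/yr

∂h/∂x = (324.21 − 324.06) / (-175 − 0) = -0.0008571
∂h/∂y = (323.77 − 324.06) / (-205 − 0) = +0.001415
|∇h| = √(-0.0008571² + 0.001415²) = 0.001654
Seepage velocity v = K·i/n = 2.3 × 0.001654 / 0.13 = 0.02926 m/day = 10.69 m/yr.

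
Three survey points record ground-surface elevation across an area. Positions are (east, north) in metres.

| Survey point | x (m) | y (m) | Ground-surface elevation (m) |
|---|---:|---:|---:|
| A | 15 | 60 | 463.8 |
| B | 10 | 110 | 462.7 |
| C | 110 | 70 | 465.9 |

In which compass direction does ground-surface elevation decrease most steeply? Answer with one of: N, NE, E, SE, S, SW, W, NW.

NW

With z = a·x + b·y + c and A as origin, the differences give:
  (-5)·a + 50·b = -1.1
  95·a + 10·b = +2.1
Eliminate b (×10 and ×50, subtract): -4800·a = -116.00 → a = ∂z/∂x = +0.02417
Back-substitute: b = ∂z/∂y = -0.01958.
Steepest decrease is along −∇f = (-0.02417 E, +0.01958 N) → northwest.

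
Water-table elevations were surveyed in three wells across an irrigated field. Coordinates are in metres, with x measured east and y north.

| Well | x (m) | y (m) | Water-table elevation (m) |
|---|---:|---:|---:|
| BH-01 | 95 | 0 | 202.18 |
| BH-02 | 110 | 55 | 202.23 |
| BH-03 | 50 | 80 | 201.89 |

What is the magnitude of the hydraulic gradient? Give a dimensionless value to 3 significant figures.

Differences from BH-01: to BH-02 (Δx, Δy, Δh) = (15, 55, +0.05); to BH-03 = (-45, 80, -0.29).
Determinant of the coordinate differences = 15·80 − (-45)·55 = 3675.
∂h/∂x = [(+0.05)·80 − (-0.29)·55] / 3675 = +0.005429
∂h/∂y = [15·(-0.29) − (-45)·(+0.05)] / 3675 = -0.0005714
|∇h| = √(0.005429² + -0.0005714²) = 0.005459

0.00546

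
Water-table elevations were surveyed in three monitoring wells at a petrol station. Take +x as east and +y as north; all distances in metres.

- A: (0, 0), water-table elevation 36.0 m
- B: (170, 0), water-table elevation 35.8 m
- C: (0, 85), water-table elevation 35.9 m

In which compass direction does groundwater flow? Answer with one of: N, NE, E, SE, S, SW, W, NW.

∂h/∂x = (35.8 − 36.0) / (170 − 0) = -0.001176
∂h/∂y = (35.9 − 36.0) / (85 − 0) = -0.001176
Flow = −∇h = (+0.001176 east, +0.001176 north), which points northeast.

NE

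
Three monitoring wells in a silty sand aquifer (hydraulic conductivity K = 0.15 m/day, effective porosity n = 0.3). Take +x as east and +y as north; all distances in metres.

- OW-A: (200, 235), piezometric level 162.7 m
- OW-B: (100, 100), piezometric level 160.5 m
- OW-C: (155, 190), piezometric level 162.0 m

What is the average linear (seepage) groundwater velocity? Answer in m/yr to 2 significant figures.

3.4 m/yr

With h = a·x + b·y + c and OW-A as origin, the differences give:
  (-100)·a + (-135)·b = -2.2
  (-45)·a + (-45)·b = -0.7
Eliminate b (×(-45) and ×(-135), subtract): -1575·a = 4.50 → a = ∂h/∂x = -0.002857
Back-substitute: b = ∂h/∂y = +0.01841.
|∇h| = √(-0.002857² + 0.01841²) = 0.01863
Seepage velocity v = K·i/n = 0.15 × 0.01863 / 0.3 = 0.009315 m/day = 3.402 m/yr.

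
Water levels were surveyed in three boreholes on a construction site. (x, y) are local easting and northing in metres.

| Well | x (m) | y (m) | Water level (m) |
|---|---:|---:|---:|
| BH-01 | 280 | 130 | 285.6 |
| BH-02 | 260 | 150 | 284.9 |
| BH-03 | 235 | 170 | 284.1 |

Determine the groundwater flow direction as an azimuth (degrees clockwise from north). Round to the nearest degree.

307°

With h = a·x + b·y + c and BH-01 as origin, the differences give:
  (-20)·a + 20·b = -0.7
  (-45)·a + 40·b = -1.5
Eliminate b (×40 and ×20, subtract): 100·a = 2.00 → a = ∂h/∂x = +0.02000
Back-substitute: b = ∂h/∂y = -0.01500.
Flow direction (−∇h) has components (-0.02000 E, +0.01500 N).
Azimuth = atan2(E, N) = atan2(-0.02000, +0.01500) = 306.9° ≈ 307°.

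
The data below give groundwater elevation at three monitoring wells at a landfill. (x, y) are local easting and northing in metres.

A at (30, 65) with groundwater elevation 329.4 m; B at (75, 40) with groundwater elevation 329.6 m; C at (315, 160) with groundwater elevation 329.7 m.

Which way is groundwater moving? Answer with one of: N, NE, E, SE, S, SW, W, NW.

NW

With h = a·x + b·y + c and A as origin, the differences give:
  45·a + (-25)·b = +0.2
  285·a + 95·b = +0.3
Eliminate b (×95 and ×(-25), subtract): 11400·a = 26.50 → a = ∂h/∂x = +0.002325
Back-substitute: b = ∂h/∂y = -0.003816.
Flow = −∇h = (-0.002325 east, +0.003816 north), which points northwest.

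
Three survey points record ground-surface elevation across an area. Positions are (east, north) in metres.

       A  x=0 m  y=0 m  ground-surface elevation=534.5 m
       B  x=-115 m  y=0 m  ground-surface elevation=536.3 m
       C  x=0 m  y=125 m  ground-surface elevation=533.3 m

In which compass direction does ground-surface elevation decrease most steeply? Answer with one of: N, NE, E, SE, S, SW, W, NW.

NE

∂z/∂x = (536.3 − 534.5) / (-115 − 0) = -0.01565
∂z/∂y = (533.3 − 534.5) / (125 − 0) = -0.009600
Steepest decrease is along −∇f = (+0.01565 E, +0.009600 N) → northeast.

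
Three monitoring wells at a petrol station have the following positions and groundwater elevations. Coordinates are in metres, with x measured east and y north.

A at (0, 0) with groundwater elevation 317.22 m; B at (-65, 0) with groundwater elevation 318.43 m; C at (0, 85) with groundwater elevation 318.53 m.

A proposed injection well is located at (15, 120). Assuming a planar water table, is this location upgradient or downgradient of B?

upgradient

∂h/∂x = (318.43 − 317.22) / (-65 − 0) = -0.01862
∂h/∂y = (318.53 − 317.22) / (85 − 0) = +0.01541
Head at (15, 120) = 317.22 + (-0.01862)·(15) + (+0.01541)·(120) = 318.79 m.
That is higher than the 318.43 m at B, so the point is upgradient.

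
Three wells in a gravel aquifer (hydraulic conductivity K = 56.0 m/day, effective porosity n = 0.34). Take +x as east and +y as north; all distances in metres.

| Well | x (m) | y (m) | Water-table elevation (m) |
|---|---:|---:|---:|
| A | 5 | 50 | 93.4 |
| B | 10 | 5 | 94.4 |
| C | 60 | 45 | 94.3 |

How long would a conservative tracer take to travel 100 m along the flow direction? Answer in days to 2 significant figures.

24 days

Differences from A: to B (Δx, Δy, Δh) = (5, -45, +1.0); to C = (55, -5, +0.9).
Determinant of the coordinate differences = 5·(-5) − 55·(-45) = 2450.
∂h/∂x = [(+1.0)·(-5) − (+0.9)·(-45)] / 2450 = +0.01449
∂h/∂y = [5·(+0.9) − 55·(+1.0)] / 2450 = -0.02061
|∇h| = √(0.01449² + -0.02061²) = 0.02519
Seepage velocity v = K·i/n = 56.0 × 0.02519 / 0.34 = 4.149 m/day.
t = 100 / 4.149 = 24.1 days.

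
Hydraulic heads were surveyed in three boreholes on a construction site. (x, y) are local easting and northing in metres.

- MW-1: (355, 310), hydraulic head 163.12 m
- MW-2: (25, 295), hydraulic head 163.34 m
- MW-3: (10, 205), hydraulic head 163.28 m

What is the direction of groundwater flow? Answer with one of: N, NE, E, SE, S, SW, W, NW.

With h = a·x + b·y + c and MW-1 as origin, the differences give:
  (-330)·a + (-15)·b = +0.22
  (-345)·a + (-105)·b = +0.16
Eliminate b (×(-105) and ×(-15), subtract): 29475·a = -20.700 → a = ∂h/∂x = -0.0007023
Back-substitute: b = ∂h/∂y = +0.0007837.
Flow = −∇h = (+0.0007023 east, -0.0007837 north), which points southeast.

SE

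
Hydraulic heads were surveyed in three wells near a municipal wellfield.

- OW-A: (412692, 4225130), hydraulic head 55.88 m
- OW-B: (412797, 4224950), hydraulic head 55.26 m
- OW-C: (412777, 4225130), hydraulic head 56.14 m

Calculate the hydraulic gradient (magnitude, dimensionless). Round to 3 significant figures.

0.00606

Differences from OW-A: to OW-B (Δx, Δy, Δh) = (105, -180, -0.62); to OW-C = (85, 0, +0.26).
Determinant of the coordinate differences = 105·0 − 85·(-180) = 15300.
∂h/∂x = [(-0.62)·0 − (+0.26)·(-180)] / 15300 = +0.003059
∂h/∂y = [105·(+0.26) − 85·(-0.62)] / 15300 = +0.005229
|∇h| = √(0.003059² + 0.005229²) = 0.006058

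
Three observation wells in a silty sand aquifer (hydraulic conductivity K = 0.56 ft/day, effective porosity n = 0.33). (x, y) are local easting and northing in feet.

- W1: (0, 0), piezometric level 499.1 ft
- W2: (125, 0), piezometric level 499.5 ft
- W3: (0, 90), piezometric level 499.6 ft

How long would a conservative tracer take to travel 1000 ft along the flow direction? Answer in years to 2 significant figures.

250 years

∂h/∂x = (499.5 − 499.1) / (125 − 0) = +0.003200
∂h/∂y = (499.6 − 499.1) / (90 − 0) = +0.005556
|∇h| = √(0.003200² + 0.005556²) = 0.006412
Seepage velocity v = K·i/n = 0.56 × 0.006412 / 0.33 = 0.01088 ft/day.
t = 1000 / 0.01088 = 9.191e+04 days = 252 years.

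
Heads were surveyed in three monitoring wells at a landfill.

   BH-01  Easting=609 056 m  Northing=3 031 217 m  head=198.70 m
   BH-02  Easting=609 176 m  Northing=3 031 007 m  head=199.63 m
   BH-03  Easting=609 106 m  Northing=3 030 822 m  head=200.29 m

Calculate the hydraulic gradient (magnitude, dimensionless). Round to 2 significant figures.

0.0040

Differences from BH-01: to BH-02 (Δx, Δy, Δh) = (120, -210, +0.93); to BH-03 = (50, -395, +1.59).
Solve a·Δx + b·Δy = Δh: det = 120·(-395) − 50·(-210) = -36900.
∂h/∂x = [(+0.93)·(-395) − (+1.59)·(-210)] / -36900 = +0.0009065
∂h/∂y = [120·(+1.59) − 50·(+0.93)] / -36900 = -0.003911
|∇h| = √(0.0009065² + -0.003911²) = 0.004015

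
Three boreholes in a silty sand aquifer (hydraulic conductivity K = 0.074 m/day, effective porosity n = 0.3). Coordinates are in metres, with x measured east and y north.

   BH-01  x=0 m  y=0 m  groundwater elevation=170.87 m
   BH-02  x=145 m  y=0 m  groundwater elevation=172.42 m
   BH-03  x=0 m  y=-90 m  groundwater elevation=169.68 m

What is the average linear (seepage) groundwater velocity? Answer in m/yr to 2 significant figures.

∂h/∂x = (172.42 − 170.87) / (145 − 0) = +0.01069
∂h/∂y = (169.68 − 170.87) / (-90 − 0) = +0.01322
|∇h| = √(0.01069² + 0.01322²) = 0.017
Seepage velocity v = K·i/n = 0.074 × 0.017 / 0.3 = 0.004193 m/day = 1.531 m/yr.

1.5 m/yr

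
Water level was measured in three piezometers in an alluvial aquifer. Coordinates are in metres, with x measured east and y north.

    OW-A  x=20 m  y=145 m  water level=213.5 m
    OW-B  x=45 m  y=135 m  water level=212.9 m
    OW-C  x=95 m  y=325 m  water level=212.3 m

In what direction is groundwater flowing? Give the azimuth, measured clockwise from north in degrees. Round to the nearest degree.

Taking OW-A as reference: OW-B−OW-A = (25, -10, -0.6); OW-C−OW-A = (75, 180, -1.2).
Determinant of the coordinate differences = 25·180 − 75·(-10) = 5250.
∂h/∂x = [(-0.6)·180 − (-1.2)·(-10)] / 5250 = -0.02286
∂h/∂y = [25·(-1.2) − 75·(-0.6)] / 5250 = +0.002857
Flow direction (−∇h) has components (+0.02286 E, -0.002857 N).
Azimuth = atan2(E, N) = atan2(+0.02286, -0.002857) = 97.1° ≈ 097°.

097°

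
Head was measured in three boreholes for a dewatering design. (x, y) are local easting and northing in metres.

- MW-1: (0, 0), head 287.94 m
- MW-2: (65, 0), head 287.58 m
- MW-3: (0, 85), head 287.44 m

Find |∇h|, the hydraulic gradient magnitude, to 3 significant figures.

∂h/∂x = (287.58 − 287.94) / (65 − 0) = -0.005538
∂h/∂y = (287.44 − 287.94) / (85 − 0) = -0.005882
|∇h| = √(-0.005538² + -0.005882²) = 0.008079

0.00808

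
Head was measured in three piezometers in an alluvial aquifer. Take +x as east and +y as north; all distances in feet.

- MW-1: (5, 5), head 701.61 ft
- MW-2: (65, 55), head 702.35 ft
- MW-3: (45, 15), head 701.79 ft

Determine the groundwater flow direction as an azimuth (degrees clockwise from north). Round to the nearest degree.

185°

Three-point gradient (reference MW-1): Δ to MW-2 = (60, 50, +0.74), Δ to MW-3 = (40, 10, +0.18).
∂h/∂x = +0.001143, ∂h/∂y = +0.01343 (det = -1400).
Flow direction (−∇h) has components (-0.001143 E, -0.01343 N).
Azimuth = atan2(E, N) = atan2(-0.001143, -0.01343) = 184.9° ≈ 185°.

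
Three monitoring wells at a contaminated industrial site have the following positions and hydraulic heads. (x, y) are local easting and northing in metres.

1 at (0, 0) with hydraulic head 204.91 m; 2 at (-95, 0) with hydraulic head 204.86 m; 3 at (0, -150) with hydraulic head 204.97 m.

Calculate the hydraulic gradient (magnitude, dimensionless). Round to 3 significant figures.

∂h/∂x = (204.86 − 204.91) / (-95 − 0) = +0.0005263
∂h/∂y = (204.97 − 204.91) / (-150 − 0) = -0.0004000
|∇h| = √(0.0005263² + -0.0004000²) = 0.0006611

0.000661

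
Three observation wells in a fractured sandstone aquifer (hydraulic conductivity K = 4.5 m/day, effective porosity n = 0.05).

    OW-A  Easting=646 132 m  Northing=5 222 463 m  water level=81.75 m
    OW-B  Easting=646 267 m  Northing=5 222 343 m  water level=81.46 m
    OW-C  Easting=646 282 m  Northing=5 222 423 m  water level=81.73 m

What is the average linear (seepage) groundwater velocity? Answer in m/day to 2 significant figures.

With h = a·x + b·y + c and OW-A as origin, the differences give:
  135·a + (-120)·b = -0.29
  150·a + (-40)·b = -0.02
Eliminate b (×(-40) and ×(-120), subtract): 12600·a = 9.200 → a = ∂h/∂x = +0.0007302
Back-substitute: b = ∂h/∂y = +0.003238.
|∇h| = √(0.0007302² + 0.003238²) = 0.003319
Seepage velocity v = K·i/n = 4.5 × 0.003319 / 0.05 = 0.2987 m/day.

0.30 m/day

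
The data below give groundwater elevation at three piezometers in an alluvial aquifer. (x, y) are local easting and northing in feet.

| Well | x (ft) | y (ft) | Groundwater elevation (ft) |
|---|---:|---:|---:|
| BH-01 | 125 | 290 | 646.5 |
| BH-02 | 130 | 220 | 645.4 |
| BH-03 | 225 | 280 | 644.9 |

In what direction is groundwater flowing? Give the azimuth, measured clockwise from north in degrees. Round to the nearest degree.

With h = a·x + b·y + c and BH-01 as origin, the differences give:
  5·a + (-70)·b = -1.1
  100·a + (-10)·b = -1.6
Eliminate b (×(-10) and ×(-70), subtract): 6950·a = -101.00 → a = ∂h/∂x = -0.01453
Back-substitute: b = ∂h/∂y = +0.01468.
Flow direction (−∇h) has components (+0.01453 E, -0.01468 N).
Azimuth = atan2(E, N) = atan2(+0.01453, -0.01468) = 135.3° ≈ 135°.

135°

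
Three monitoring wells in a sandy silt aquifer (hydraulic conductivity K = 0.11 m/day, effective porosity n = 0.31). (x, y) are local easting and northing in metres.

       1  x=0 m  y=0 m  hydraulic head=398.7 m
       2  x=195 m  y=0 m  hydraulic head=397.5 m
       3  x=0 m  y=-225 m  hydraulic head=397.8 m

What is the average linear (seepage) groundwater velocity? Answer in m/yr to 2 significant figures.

0.95 m/yr

∂h/∂x = (397.5 − 398.7) / (195 − 0) = -0.006154
∂h/∂y = (397.8 − 398.7) / (-225 − 0) = +0.004000
|∇h| = √(-0.006154² + 0.004000²) = 0.00734
Seepage velocity v = K·i/n = 0.11 × 0.00734 / 0.31 = 0.002605 m/day = 0.9515 m/yr.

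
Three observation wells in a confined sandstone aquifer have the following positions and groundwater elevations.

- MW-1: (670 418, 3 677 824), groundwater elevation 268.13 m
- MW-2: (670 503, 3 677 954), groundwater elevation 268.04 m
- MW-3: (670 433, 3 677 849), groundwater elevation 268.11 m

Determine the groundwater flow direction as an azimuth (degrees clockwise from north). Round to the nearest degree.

With h = a·x + b·y + c and MW-1 as origin, the differences give:
  85·a + 130·b = -0.09
  15·a + 25·b = -0.02
Eliminate b (×25 and ×130, subtract): 175·a = 0.350 → a = ∂h/∂x = +0.002000
Back-substitute: b = ∂h/∂y = -0.002000.
Flow direction (−∇h) has components (-0.002000 E, +0.002000 N).
Azimuth = atan2(E, N) = atan2(-0.002000, +0.002000) = 315.0° ≈ 315°.

315°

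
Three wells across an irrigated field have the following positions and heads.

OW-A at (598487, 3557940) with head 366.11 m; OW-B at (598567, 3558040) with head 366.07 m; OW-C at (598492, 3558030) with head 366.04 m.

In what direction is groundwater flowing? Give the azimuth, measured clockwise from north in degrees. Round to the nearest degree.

Differences from OW-A: to OW-B (Δx, Δy, Δh) = (80, 100, -0.04); to OW-C = (5, 90, -0.07).
Determinant of the coordinate differences = 80·90 − 5·100 = 6700.
∂h/∂x = [(-0.04)·90 − (-0.07)·100] / 6700 = +0.0005075
∂h/∂y = [80·(-0.07) − 5·(-0.04)] / 6700 = -0.0008060
Flow direction (−∇h) has components (-0.0005075 E, +0.0008060 N).
Azimuth = atan2(E, N) = atan2(-0.0005075, +0.0008060) = 327.8° ≈ 328°.

328°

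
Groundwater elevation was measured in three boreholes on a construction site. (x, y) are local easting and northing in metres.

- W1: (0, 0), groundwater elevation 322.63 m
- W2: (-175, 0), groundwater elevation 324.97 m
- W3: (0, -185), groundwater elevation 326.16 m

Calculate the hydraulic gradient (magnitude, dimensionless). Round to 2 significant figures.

∂h/∂x = (324.97 − 322.63) / (-175 − 0) = -0.01337
∂h/∂y = (326.16 − 322.63) / (-185 − 0) = -0.01908
|∇h| = √(-0.01337² + -0.01908²) = 0.0233

0.023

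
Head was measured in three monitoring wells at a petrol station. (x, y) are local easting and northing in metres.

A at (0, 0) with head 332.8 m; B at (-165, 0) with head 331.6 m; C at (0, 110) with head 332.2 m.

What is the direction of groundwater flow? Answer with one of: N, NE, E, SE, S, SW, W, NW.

∂h/∂x = (331.6 − 332.8) / (-165 − 0) = +0.007273
∂h/∂y = (332.2 − 332.8) / (110 − 0) = -0.005455
Flow = −∇h = (-0.007273 east, +0.005455 north), which points northwest.

NW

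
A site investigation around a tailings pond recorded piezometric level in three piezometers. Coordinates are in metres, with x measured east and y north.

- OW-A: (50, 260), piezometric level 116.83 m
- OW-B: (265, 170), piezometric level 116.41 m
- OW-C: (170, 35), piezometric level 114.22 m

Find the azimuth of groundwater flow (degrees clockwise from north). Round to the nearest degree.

195°

Taking OW-A as reference: OW-B−OW-A = (215, -90, -0.42); OW-C−OW-A = (120, -225, -2.61).
Solve a·Δx + b·Δy = Δh: det = 215·(-225) − 120·(-90) = -37575.
∂h/∂x = [(-0.42)·(-225) − (-2.61)·(-90)] / -37575 = +0.003737
∂h/∂y = [215·(-2.61) − 120·(-0.42)] / -37575 = +0.01359
Flow direction (−∇h) has components (-0.003737 E, -0.01359 N).
Azimuth = atan2(E, N) = atan2(-0.003737, -0.01359) = 195.4° ≈ 195°.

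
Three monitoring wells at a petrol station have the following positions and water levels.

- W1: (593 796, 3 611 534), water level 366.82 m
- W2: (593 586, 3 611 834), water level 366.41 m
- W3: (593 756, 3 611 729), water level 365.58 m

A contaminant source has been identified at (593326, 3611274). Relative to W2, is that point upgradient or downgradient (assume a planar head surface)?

With h = a·x + b·y + c and W1 as origin, the differences give:
  (-210)·a + 300·b = -0.41
  (-40)·a + 195·b = -1.24
Eliminate b (×195 and ×300, subtract): -28950·a = 292.050 → a = ∂h/∂x = -0.01009
Back-substitute: b = ∂h/∂y = -0.008428.
Head at (593326, 3611274) = 366.82 + (-0.01009)·(-470) + (-0.008428)·(-260) = 373.75 m.
That is higher than the 366.41 m at W2, so the point is upgradient.

upgradient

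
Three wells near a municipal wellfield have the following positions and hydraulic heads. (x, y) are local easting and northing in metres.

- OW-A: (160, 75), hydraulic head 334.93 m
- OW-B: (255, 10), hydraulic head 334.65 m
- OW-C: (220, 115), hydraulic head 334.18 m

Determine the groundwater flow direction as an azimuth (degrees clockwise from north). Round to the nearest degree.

Taking OW-A as reference: OW-B−OW-A = (95, -65, -0.28); OW-C−OW-A = (60, 40, -0.75).
Solve a·Δx + b·Δy = Δh: det = 95·40 − 60·(-65) = 7700.
∂h/∂x = [(-0.28)·40 − (-0.75)·(-65)] / 7700 = -0.007786
∂h/∂y = [95·(-0.75) − 60·(-0.28)] / 7700 = -0.007071
Flow direction (−∇h) has components (+0.007786 E, +0.007071 N).
Azimuth = atan2(E, N) = atan2(+0.007786, +0.007071) = 47.8° ≈ 048°.

048°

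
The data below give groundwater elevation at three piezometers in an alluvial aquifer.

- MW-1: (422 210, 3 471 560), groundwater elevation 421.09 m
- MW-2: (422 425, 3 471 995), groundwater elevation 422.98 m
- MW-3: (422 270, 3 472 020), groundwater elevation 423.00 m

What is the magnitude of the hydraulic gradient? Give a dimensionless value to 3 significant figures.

Differences from MW-1: to MW-2 (Δx, Δy, Δh) = (215, 435, +1.89); to MW-3 = (60, 460, +1.91).
Solve a·Δx + b·Δy = Δh: det = 215·460 − 60·435 = 72800.
∂h/∂x = [(+1.89)·460 − (+1.91)·435] / 72800 = +0.0005295
∂h/∂y = [215·(+1.91) − 60·(+1.89)] / 72800 = +0.004083
|∇h| = √(0.0005295² + 0.004083²) = 0.004117

0.00412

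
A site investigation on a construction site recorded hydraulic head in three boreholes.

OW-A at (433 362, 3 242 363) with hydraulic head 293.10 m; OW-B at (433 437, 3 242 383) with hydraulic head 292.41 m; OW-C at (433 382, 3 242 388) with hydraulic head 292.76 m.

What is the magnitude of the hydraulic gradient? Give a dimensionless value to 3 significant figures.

Differences from OW-A: to OW-B (Δx, Δy, Δh) = (75, 20, -0.69); to OW-C = (20, 25, -0.34).
Determinant of the coordinate differences = 75·25 − 20·20 = 1475.
∂h/∂x = [(-0.69)·25 − (-0.34)·20] / 1475 = -0.007085
∂h/∂y = [75·(-0.34) − 20·(-0.69)] / 1475 = -0.007932
|∇h| = √(-0.007085² + -0.007932²) = 0.01064

0.0106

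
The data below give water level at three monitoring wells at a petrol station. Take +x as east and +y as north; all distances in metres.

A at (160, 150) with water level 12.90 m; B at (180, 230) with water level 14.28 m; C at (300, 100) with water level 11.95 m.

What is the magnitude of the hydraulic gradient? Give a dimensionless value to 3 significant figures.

Three-point gradient (reference A): Δ to B = (20, 80, +1.38), Δ to C = (140, -50, -0.95).
∂h/∂x = -0.0005738, ∂h/∂y = +0.01739 (det = -12200).
|∇h| = √(-0.0005738² + 0.01739²) = 0.0174

0.0174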